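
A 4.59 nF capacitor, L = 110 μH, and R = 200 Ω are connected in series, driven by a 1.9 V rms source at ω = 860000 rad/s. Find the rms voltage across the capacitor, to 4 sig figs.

X_L = ωL = 94.60 Ω
X_C = 1/(ωC) = 253.3 Ω
Net reactance X = X_L − X_C = -158.7 Ω
Z = 200.0 − j158.7 Ω
|Z| = √(200.0² + 158.7²) = 255.3 Ω
I = V/|Z| = 7.441 mA
V_C = I·|Z_C| = 0.007441 × 253.3 = 1.885 V

1.885 V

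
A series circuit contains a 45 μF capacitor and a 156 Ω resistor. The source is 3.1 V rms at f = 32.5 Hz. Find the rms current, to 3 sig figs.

16.3 mA

ω = 2πf = 204.2 rad/s
X_C = 1/(ωC) = 109 Ω
Z = 156 − j109 Ω
|Z| = √(156² + 109²) = 190 Ω
I = V/|Z| = 3.1/190 = 16.3 mA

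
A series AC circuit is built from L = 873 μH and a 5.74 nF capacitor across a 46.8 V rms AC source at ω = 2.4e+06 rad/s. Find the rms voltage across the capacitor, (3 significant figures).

1.68 V

X_L = ωL = 2100 Ω
X_C = 1/(ωC) = 72.6 Ω
Net reactance X = X_L − X_C = 2020 Ω
Z = j2020 Ω
|Z| = √(0² + 2020²) = 2020 Ω
I = V/|Z| = 23.1 mA
V_C = I·|Z_C| = 0.0231 × 72.6 = 1.68 V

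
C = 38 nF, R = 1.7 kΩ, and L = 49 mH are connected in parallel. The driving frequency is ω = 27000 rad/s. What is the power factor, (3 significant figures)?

X_L = ωL = 1320 Ω
X_C = 1/(ωC) = 975 Ω
Parallel: admittances add. Y = 1/R + 1/(jωL) + jωC
Y = (0.000588 + j0.000270) S
|Y| = 0.000647 S → |Z| = 1/|Y| = 1540 Ω, ∠Z = −∠Y = -24.7°
cos φ = cos(-24.7°) = 0.909

0.909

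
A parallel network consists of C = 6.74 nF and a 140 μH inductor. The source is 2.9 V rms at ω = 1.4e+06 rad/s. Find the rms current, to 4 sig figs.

X_L = ωL = 196.0 Ω
X_C = 1/(ωC) = 106.0 Ω
Parallel: admittances add. Y = 1/(jωL) + jωC
Y = (0 + j0.004334) S
|Y| = 0.004334 S → |Z| = 1/|Y| = 230.7 Ω, ∠Z = −∠Y = -90.00°
I = V/|Z| = 2.9/230.7 = 12.57 mA

12.57 mA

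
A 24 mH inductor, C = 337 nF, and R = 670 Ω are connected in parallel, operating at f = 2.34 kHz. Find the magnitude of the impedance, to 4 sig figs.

ω = 2πf = 14700 rad/s
X_L = ωL = 352.9 Ω
X_C = 1/(ωC) = 201.8 Ω
Parallel: admittances add. Y = 1/R + 1/(jωL) + jωC
Y = (0.001493 + j0.002121) S
|Y| = 0.002593 S → |Z| = 1/|Y| = 385.6 Ω, ∠Z = −∠Y = -54.86°

385.6 Ω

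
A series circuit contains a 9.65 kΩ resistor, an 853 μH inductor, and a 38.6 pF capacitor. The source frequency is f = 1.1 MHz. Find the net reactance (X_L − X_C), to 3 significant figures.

2150 Ω

ω = 2πf = 6.912e+06 rad/s
X_L = ωL = 5900 Ω
X_C = 1/(ωC) = 3750 Ω
X = 5900 − 3750 = 2150 Ω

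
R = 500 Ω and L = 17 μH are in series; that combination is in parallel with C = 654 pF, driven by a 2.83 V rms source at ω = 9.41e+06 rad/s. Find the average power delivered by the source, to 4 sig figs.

X_L = ωL = 160.0 Ω
X_C = 1/(ωC) = 162.5 Ω
Branch 1 (R+jX_L): Z₁ = 500.0 + j160.0 Ω, |Z₁| = 525.0 Ω
Branch 2 (−jX_C): Z₂ = −j162.5 Ω
Parallel: Z = Z₁Z₂/(Z₁+Z₂), |Z| = 170.6 Ω, ∠Z = -71.97°
I = V/|Z| = 16.59 mA
P = VI cos φ = 2.83 × 0.01659 × cos(-71.97°) = 14.53 mW

14.53 mW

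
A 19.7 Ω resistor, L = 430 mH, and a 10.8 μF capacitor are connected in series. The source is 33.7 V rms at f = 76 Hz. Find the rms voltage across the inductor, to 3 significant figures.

304 V

ω = 2πf = 477.5 rad/s
X_L = ωL = 205 Ω
X_C = 1/(ωC) = 194 Ω
Net reactance X = X_L − X_C = 11.4 Ω
Z = 19.7 + j11.4 Ω
|Z| = √(19.7² + 11.4²) = 22.8 Ω
I = V/|Z| = 1.48 A
V_L = I·|Z_L| = 1.48 × 205 = 304 V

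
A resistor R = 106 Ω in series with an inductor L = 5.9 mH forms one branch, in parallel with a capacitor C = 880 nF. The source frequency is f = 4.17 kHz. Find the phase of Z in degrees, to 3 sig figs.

ω = 2πf = 26200 rad/s
X_L = ωL = 155 Ω
X_C = 1/(ωC) = 43.4 Ω
Branch 1 (R+jX_L): Z₁ = 106 + j155 Ω, |Z₁| = 187 Ω
Branch 2 (−jX_C): Z₂ = −j43.4 Ω
Parallel: Z = Z₁Z₂/(Z₁+Z₂), |Z| = 52.9 Ω, ∠Z = -80.8°

-80.8°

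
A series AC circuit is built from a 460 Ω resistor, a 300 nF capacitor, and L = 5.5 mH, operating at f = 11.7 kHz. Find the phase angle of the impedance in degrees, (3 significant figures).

ω = 2πf = 73510 rad/s
X_L = ωL = 404 Ω
X_C = 1/(ωC) = 45.3 Ω
Net reactance X = X_L − X_C = 359 Ω
Z = 460 + j359 Ω
|Z| = √(460² + 359²) = 583 Ω
∠Z = arctan(359/460) = 38.0°

38.0°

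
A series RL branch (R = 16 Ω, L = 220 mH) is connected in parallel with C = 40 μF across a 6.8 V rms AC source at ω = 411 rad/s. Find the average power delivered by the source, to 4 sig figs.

87.74 mW

X_L = ωL = 90.42 Ω
X_C = 1/(ωC) = 60.83 Ω
Branch 1 (R+jX_L): Z₁ = 16.00 + j90.42 Ω, |Z₁| = 91.82 Ω
Branch 2 (−jX_C): Z₂ = −j60.83 Ω
Parallel: Z = Z₁Z₂/(Z₁+Z₂), |Z| = 166.0 Ω, ∠Z = -71.64°
I = V/|Z| = 40.96 mA
P = VI cos φ = 6.8 × 0.04096 × cos(-71.64°) = 87.74 mW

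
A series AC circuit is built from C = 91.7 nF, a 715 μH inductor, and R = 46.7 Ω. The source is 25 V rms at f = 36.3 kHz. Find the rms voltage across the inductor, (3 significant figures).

ω = 2πf = 228100 rad/s
X_L = ωL = 163 Ω
X_C = 1/(ωC) = 47.8 Ω
Net reactance X = X_L − X_C = 115 Ω
Z = 46.7 + j115 Ω
|Z| = √(46.7² + 115²) = 124 Ω
I = V/|Z| = 201 mA
V_L = I·|Z_L| = 0.201 × 163 = 32.8 V

32.8 V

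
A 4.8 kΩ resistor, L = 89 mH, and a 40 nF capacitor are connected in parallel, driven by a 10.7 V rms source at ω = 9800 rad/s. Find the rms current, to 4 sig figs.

X_L = ωL = 872.2 Ω
X_C = 1/(ωC) = 2551 Ω
Parallel: admittances add. Y = 1/R + 1/(jωL) + jωC
Y = (0.0002083 − j0.0007545) S
|Y| = 0.0007828 S → |Z| = 1/|Y| = 1278 Ω, ∠Z = −∠Y = 74.56°
I = V/|Z| = 10.7/1278 = 8.376 mA

8.376 mA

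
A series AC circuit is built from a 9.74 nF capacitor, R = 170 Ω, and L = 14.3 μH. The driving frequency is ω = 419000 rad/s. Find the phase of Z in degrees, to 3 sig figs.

-54.6°

X_L = ωL = 5.99 Ω
X_C = 1/(ωC) = 245 Ω
Net reactance X = X_L − X_C = -239 Ω
Z = 170 − j239 Ω
|Z| = √(170² + 239²) = 293 Ω
∠Z = arctan(-239/170) = -54.6°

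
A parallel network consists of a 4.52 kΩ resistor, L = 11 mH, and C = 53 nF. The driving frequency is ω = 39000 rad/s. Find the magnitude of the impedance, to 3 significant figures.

X_L = ωL = 429 Ω
X_C = 1/(ωC) = 484 Ω
Parallel: admittances add. Y = 1/R + 1/(jωL) + jωC
Y = (0.000221 − j0.000264) S
|Y| = 0.000344 S → |Z| = 1/|Y| = 2900 Ω, ∠Z = −∠Y = 50.0°

2900 Ω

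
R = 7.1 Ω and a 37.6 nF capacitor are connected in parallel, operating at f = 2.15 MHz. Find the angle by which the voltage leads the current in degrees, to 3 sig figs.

-74.5°

ω = 2πf = 1.351e+07 rad/s
X_C = 1/(ωC) = 1.97 Ω
Parallel: admittances add. Y = 1/R + jωC
Y = (0.141 + j0.508) S
|Y| = 0.527 S → |Z| = 1/|Y| = 1.90 Ω, ∠Z = −∠Y = -74.5°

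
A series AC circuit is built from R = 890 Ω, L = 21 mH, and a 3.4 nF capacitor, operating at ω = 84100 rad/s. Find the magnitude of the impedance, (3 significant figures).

X_L = ωL = 1770 Ω
X_C = 1/(ωC) = 3500 Ω
Net reactance X = X_L − X_C = -1730 Ω
Z = 890 − j1730 Ω
|Z| = √(890² + 1730²) = 1950 Ω

1950 Ω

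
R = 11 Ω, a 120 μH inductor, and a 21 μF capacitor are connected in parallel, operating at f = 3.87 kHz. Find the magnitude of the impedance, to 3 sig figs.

ω = 2πf = 24320 rad/s
X_L = ωL = 2.92 Ω
X_C = 1/(ωC) = 1.96 Ω
Parallel: admittances add. Y = 1/R + 1/(jωL) + jωC
Y = (0.0909 + j0.168) S
|Y| = 0.191 S → |Z| = 1/|Y| = 5.24 Ω, ∠Z = −∠Y = -61.6°

5.24 Ω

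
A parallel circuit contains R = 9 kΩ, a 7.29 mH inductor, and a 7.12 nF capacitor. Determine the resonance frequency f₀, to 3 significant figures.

22.1 kHz

ω₀ = 1/√(LC) = 1/√(0.00729 × 7.12e-09) = 138800 rad/s
f₀ = ω₀/(2π) = 22.1 kHz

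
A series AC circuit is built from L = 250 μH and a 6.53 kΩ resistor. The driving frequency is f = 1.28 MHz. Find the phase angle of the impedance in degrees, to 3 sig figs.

17.1°

ω = 2πf = 8.042e+06 rad/s
X_L = ωL = 2010 Ω
Z = 6530 + j2010 Ω
|Z| = √(6530² + 2010²) = 6830 Ω
∠Z = arctan(2010/6530) = 17.1°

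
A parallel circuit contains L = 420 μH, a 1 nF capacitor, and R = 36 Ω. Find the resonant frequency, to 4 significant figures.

ω₀ = 1/√(LC) = 1/√(0.00042 × 1e-09) = 1.543e+06 rad/s
f₀ = ω₀/(2π) = 245.6 kHz

245.6 kHz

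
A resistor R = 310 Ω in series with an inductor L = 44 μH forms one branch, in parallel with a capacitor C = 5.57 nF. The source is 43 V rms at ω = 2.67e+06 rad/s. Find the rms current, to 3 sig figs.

X_L = ωL = 117 Ω
X_C = 1/(ωC) = 67.2 Ω
Branch 1 (R+jX_L): Z₁ = 310 + j117 Ω, |Z₁| = 332 Ω
Branch 2 (−jX_C): Z₂ = −j67.2 Ω
Parallel: Z = Z₁Z₂/(Z₁+Z₂), |Z| = 71.0 Ω, ∠Z = -78.5°
I = V/|Z| = 43/71.0 = 606 mA

606 mA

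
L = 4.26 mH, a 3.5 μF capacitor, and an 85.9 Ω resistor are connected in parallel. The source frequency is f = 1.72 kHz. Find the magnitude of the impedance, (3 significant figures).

50.3 Ω

ω = 2πf = 10810 rad/s
X_L = ωL = 46.0 Ω
X_C = 1/(ωC) = 26.4 Ω
Parallel: admittances add. Y = 1/R + 1/(jωL) + jωC
Y = (0.0116 + j0.0161) S
|Y| = 0.0199 S → |Z| = 1/|Y| = 50.3 Ω, ∠Z = −∠Y = -54.1°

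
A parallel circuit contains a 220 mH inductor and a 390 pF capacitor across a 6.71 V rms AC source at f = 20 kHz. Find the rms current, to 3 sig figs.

ω = 2πf = 125700 rad/s
X_L = ωL = 27600 Ω
X_C = 1/(ωC) = 20400 Ω
Parallel: admittances add. Y = 1/(jωL) + jωC
Y = (0 + j1.28e-05) S
|Y| = 1.28e-05 S → |Z| = 1/|Y| = 77900 Ω, ∠Z = −∠Y = -90.0°
I = V/|Z| = 6.71/77900 = 86.1 μA

86.1 μA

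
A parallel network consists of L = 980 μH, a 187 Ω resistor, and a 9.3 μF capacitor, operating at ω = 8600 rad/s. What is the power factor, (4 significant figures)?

0.1370

X_L = ωL = 8.428 Ω
X_C = 1/(ωC) = 12.50 Ω
Parallel: admittances add. Y = 1/R + 1/(jωL) + jωC
Y = (0.005348 − j0.03867) S
|Y| = 0.03904 S → |Z| = 1/|Y| = 25.61 Ω, ∠Z = −∠Y = 82.13°
cos φ = cos(82.13°) = 0.1370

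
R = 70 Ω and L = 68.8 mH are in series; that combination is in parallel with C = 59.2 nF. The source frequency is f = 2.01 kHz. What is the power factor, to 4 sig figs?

ω = 2πf = 12630 rad/s
X_L = ωL = 868.9 Ω
X_C = 1/(ωC) = 1338 Ω
Branch 1 (R+jX_L): Z₁ = 70.00 + j868.9 Ω, |Z₁| = 871.7 Ω
Branch 2 (−jX_C): Z₂ = −j1338 Ω
Parallel: Z = Z₁Z₂/(Z₁+Z₂), |Z| = 2461 Ω, ∠Z = 76.90°
cos φ = cos(76.90°) = 0.2267

0.2267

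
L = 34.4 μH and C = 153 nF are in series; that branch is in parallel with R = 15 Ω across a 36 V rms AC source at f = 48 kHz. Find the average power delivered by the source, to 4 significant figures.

86.40 W

ω = 2πf = 301600 rad/s
X_L = ωL = 10.37 Ω
X_C = 1/(ωC) = 21.67 Ω
Branch 1: Z₁ = R = 15.00 Ω
Branch 2 (series LC): Z₂ = j(X_L − X_C) = −j11.30 Ω
Parallel: Z = Z₁Z₂/(Z₁+Z₂), |Z| = 9.024 Ω, ∠Z = -53.02°
I = V/|Z| = 3.989 A
P = VI cos φ = 36 × 3.989 × cos(-53.02°) = 86.40 W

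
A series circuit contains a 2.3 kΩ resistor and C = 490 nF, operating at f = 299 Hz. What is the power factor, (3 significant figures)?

ω = 2πf = 1879 rad/s
X_C = 1/(ωC) = 1090 Ω
Z = 2300 − j1090 Ω
|Z| = √(2300² + 1090²) = 2540 Ω
∠Z = arctan(-1090/2300) = -25.3°
cos φ = cos(-25.3°) = 0.904

0.904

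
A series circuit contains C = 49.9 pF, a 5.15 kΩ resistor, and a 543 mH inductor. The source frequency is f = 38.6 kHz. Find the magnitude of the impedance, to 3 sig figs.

ω = 2πf = 242500 rad/s
X_L = ωL = 132000 Ω
X_C = 1/(ωC) = 82600 Ω
Net reactance X = X_L − X_C = 49100 Ω
Z = 5150 + j49100 Ω
|Z| = √(5150² + 49100²) = 49300 Ω

49300 Ω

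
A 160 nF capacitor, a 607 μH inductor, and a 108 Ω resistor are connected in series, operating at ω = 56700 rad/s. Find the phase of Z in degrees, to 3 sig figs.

X_L = ωL = 34.4 Ω
X_C = 1/(ωC) = 110 Ω
Net reactance X = X_L − X_C = -75.8 Ω
Z = 108 − j75.8 Ω
|Z| = √(108² + 75.8²) = 132 Ω
∠Z = arctan(-75.8/108) = -35.1°

-35.1°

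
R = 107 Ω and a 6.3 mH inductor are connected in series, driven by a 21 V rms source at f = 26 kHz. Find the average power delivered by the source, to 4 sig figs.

ω = 2πf = 163400 rad/s
X_L = ωL = 1029 Ω
Z = 107.0 + j1029 Ω
|Z| = √(107.0² + 1029²) = 1035 Ω
∠Z = arctan(1029/107.0) = 84.06°
I = V/|Z| = 20.30 mA
P = VI cos φ = 21 × 0.02030 × cos(84.06°) = 44.07 mW

44.07 mW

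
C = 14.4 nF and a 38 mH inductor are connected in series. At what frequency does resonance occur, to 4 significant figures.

6.804 kHz

ω₀ = 1/√(LC) = 1/√(0.038 × 1.44e-08) = 42750 rad/s
f₀ = ω₀/(2π) = 6.804 kHz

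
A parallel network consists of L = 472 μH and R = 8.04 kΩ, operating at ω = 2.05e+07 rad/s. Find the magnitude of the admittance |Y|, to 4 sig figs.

161.7 μS

X_L = ωL = 9676 Ω
Parallel: admittances add. Y = 1/R + 1/(jωL)
Y = (0.0001244 − j0.0001033) S
|Y| = 0.0001617 S → |Z| = 1/|Y| = 6184 Ω, ∠Z = −∠Y = 39.72°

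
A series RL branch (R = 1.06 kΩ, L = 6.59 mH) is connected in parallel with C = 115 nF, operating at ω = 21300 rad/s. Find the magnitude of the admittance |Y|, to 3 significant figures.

2.50 mS

X_L = ωL = 140 Ω
X_C = 1/(ωC) = 408 Ω
Branch 1 (R+jX_L): Z₁ = 1060 + j140 Ω, |Z₁| = 1070 Ω
Branch 2 (−jX_C): Z₂ = −j408 Ω
Parallel: Z = Z₁Z₂/(Z₁+Z₂), |Z| = 399 Ω, ∠Z = -68.3°
|Y| = 1/|Z| = 2.50 mS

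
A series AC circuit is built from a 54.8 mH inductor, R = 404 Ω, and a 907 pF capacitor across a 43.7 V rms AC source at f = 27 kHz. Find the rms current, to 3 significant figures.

15.5 mA

ω = 2πf = 169600 rad/s
X_L = ωL = 9300 Ω
X_C = 1/(ωC) = 6500 Ω
Net reactance X = X_L − X_C = 2800 Ω
Z = 404 + j2800 Ω
|Z| = √(404² + 2800²) = 2830 Ω
I = V/|Z| = 43.7/2830 = 15.5 mA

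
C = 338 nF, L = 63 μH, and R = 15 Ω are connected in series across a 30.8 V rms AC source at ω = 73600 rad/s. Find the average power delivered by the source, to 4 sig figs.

X_L = ωL = 4.637 Ω
X_C = 1/(ωC) = 40.20 Ω
Net reactance X = X_L − X_C = -35.56 Ω
Z = 15.00 − j35.56 Ω
|Z| = √(15.00² + 35.56²) = 38.60 Ω
∠Z = arctan(-35.56/15.00) = -67.13°
I = V/|Z| = 798.0 mA
P = VI cos φ = 30.8 × 0.7980 × cos(-67.13°) = 9.553 W

9.553 W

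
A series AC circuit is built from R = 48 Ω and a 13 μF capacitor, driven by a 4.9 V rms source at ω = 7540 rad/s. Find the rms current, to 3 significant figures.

99.9 mA

X_C = 1/(ωC) = 10.2 Ω
Z = 48.0 − j10.2 Ω
|Z| = √(48.0² + 10.2²) = 49.1 Ω
I = V/|Z| = 4.9/49.1 = 99.9 mA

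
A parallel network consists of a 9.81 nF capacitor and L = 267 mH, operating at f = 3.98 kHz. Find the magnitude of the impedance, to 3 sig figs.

ω = 2πf = 25010 rad/s
X_L = ωL = 6680 Ω
X_C = 1/(ωC) = 4080 Ω
Parallel: admittances add. Y = 1/(jωL) + jωC
Y = (0 + j9.55e-05) S
|Y| = 9.55e-05 S → |Z| = 1/|Y| = 10500 Ω, ∠Z = −∠Y = -90.0°

10500 Ω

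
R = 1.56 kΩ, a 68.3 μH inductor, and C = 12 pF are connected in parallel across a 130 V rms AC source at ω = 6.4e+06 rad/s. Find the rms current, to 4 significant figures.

299.3 mA

X_L = ωL = 437.1 Ω
X_C = 1/(ωC) = 13020 Ω
Parallel: admittances add. Y = 1/R + 1/(jωL) + jωC
Y = (0.0006410 − j0.002211) S
|Y| = 0.002302 S → |Z| = 1/|Y| = 434.4 Ω, ∠Z = −∠Y = 73.83°
I = V/|Z| = 130/434.4 = 299.3 mA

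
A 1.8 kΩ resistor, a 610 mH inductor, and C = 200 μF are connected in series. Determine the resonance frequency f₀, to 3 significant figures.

ω₀ = 1/√(LC) = 1/√(0.61 × 0.0002) = 90.54 rad/s
f₀ = ω₀/(2π) = 14.4 Hz

14.4 Hz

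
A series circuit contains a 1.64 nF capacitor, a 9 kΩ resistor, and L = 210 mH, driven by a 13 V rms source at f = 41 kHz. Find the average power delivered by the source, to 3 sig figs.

552 μW

ω = 2πf = 257600 rad/s
X_L = ωL = 54100 Ω
X_C = 1/(ωC) = 2370 Ω
Net reactance X = X_L − X_C = 51700 Ω
Z = 9000 + j51700 Ω
|Z| = √(9000² + 51700²) = 52500 Ω
∠Z = arctan(51700/9000) = 80.1°
I = V/|Z| = 248 μA
P = VI cos φ = 13 × 0.000248 × cos(80.1°) = 552 μW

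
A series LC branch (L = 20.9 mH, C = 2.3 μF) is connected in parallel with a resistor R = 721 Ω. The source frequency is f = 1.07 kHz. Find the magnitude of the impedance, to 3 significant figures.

75.4 Ω

ω = 2πf = 6723 rad/s
X_L = ωL = 141 Ω
X_C = 1/(ωC) = 64.7 Ω
Branch 1: Z₁ = R = 721 Ω
Branch 2 (series LC): Z₂ = j(X_L − X_C) = j75.8 Ω
Parallel: Z = Z₁Z₂/(Z₁+Z₂), |Z| = 75.4 Ω, ∠Z = 84.0°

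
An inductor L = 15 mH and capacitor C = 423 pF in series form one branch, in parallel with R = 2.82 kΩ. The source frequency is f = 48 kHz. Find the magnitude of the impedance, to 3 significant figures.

ω = 2πf = 301600 rad/s
X_L = ωL = 4520 Ω
X_C = 1/(ωC) = 7840 Ω
Branch 1: Z₁ = R = 2820 Ω
Branch 2 (series LC): Z₂ = j(X_L − X_C) = −j3310 Ω
Parallel: Z = Z₁Z₂/(Z₁+Z₂), |Z| = 2150 Ω, ∠Z = -40.4°

2150 Ω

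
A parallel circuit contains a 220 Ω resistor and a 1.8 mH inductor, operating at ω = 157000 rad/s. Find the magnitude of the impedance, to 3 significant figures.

X_L = ωL = 283 Ω
Parallel: admittances add. Y = 1/R + 1/(jωL)
Y = (0.00455 − j0.00354) S
|Y| = 0.00576 S → |Z| = 1/|Y| = 174 Ω, ∠Z = −∠Y = 37.9°

174 Ω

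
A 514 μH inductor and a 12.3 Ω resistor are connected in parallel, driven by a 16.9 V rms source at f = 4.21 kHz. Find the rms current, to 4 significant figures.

ω = 2πf = 26450 rad/s
X_L = ωL = 13.60 Ω
Parallel: admittances add. Y = 1/R + 1/(jωL)
Y = (0.08130 − j0.07355) S
|Y| = 0.1096 S → |Z| = 1/|Y| = 9.121 Ω, ∠Z = −∠Y = 42.13°
I = V/|Z| = 16.9/9.121 = 1.853 A

1.853 A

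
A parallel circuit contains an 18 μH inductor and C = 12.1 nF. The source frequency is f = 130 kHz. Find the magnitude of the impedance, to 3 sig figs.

ω = 2πf = 816800 rad/s
X_L = ωL = 14.7 Ω
X_C = 1/(ωC) = 101 Ω
Parallel: admittances add. Y = 1/(jωL) + jωC
Y = (0 − j0.0581) S
|Y| = 0.0581 S → |Z| = 1/|Y| = 17.2 Ω, ∠Z = −∠Y = 90.0°

17.2 Ω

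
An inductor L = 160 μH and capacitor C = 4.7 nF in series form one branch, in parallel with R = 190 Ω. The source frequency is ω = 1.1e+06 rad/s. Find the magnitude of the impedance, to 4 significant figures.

17.35 Ω

X_L = ωL = 176.0 Ω
X_C = 1/(ωC) = 193.4 Ω
Branch 1: Z₁ = R = 190.0 Ω
Branch 2 (series LC): Z₂ = j(X_L − X_C) = −j17.42 Ω
Parallel: Z = Z₁Z₂/(Z₁+Z₂), |Z| = 17.35 Ω, ∠Z = -84.76°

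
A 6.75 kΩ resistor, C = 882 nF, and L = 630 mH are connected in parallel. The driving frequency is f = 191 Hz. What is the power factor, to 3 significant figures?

ω = 2πf = 1200 rad/s
X_L = ωL = 756 Ω
X_C = 1/(ωC) = 945 Ω
Parallel: admittances add. Y = 1/R + 1/(jωL) + jωC
Y = (0.000148 − j0.000264) S
|Y| = 0.000303 S → |Z| = 1/|Y| = 3300 Ω, ∠Z = −∠Y = 60.7°
cos φ = cos(60.7°) = 0.489

0.489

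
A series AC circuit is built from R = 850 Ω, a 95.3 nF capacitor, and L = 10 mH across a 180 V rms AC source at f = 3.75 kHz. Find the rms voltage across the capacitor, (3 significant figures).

ω = 2πf = 23560 rad/s
X_L = ωL = 236 Ω
X_C = 1/(ωC) = 445 Ω
Net reactance X = X_L − X_C = -210 Ω
Z = 850 − j210 Ω
|Z| = √(850² + 210²) = 875 Ω
I = V/|Z| = 206 mA
V_C = I·|Z_C| = 0.206 × 445 = 91.6 V

91.6 V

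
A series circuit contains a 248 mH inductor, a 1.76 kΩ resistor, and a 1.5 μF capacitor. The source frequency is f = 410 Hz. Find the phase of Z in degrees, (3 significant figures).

12.2°

ω = 2πf = 2576 rad/s
X_L = ωL = 639 Ω
X_C = 1/(ωC) = 259 Ω
Net reactance X = X_L − X_C = 380 Ω
Z = 1760 + j380 Ω
|Z| = √(1760² + 380²) = 1800 Ω
∠Z = arctan(380/1760) = 12.2°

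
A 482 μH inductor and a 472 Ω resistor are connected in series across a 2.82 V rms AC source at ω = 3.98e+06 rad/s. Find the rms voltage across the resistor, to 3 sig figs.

0.674 V

X_L = ωL = 1920 Ω
Z = 472 + j1920 Ω
|Z| = √(472² + 1920²) = 1980 Ω
I = V/|Z| = 1.43 mA
V_R = I·|Z_R| = 0.00143 × 472 = 0.674 V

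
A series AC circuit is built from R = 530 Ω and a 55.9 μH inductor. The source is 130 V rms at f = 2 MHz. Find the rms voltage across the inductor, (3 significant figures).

104 V

ω = 2πf = 1.257e+07 rad/s
X_L = ωL = 702 Ω
Z = 530 + j702 Ω
|Z| = √(530² + 702²) = 880 Ω
I = V/|Z| = 148 mA
V_L = I·|Z_L| = 0.148 × 702 = 104 V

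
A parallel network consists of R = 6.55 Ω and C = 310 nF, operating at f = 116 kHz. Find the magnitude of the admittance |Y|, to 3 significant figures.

ω = 2πf = 728800 rad/s
X_C = 1/(ωC) = 4.43 Ω
Parallel: admittances add. Y = 1/R + jωC
Y = (0.153 + j0.226) S
|Y| = 0.273 S → |Z| = 1/|Y| = 3.67 Ω, ∠Z = −∠Y = -56.0°

273 mS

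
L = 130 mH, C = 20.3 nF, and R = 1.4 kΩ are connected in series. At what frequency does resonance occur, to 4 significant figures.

3.098 kHz

ω₀ = 1/√(LC) = 1/√(0.13 × 2.03e-08) = 19470 rad/s
f₀ = ω₀/(2π) = 3.098 kHz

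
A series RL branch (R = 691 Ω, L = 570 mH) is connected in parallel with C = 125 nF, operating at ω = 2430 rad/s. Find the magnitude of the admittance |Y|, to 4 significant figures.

398.0 μS

X_L = ωL = 1385 Ω
X_C = 1/(ωC) = 3292 Ω
Branch 1 (R+jX_L): Z₁ = 691.0 + j1385 Ω, |Z₁| = 1548 Ω
Branch 2 (−jX_C): Z₂ = −j3292 Ω
Parallel: Z = Z₁Z₂/(Z₁+Z₂), |Z| = 2512 Ω, ∠Z = 43.57°
|Y| = 1/|Z| = 398.0 μS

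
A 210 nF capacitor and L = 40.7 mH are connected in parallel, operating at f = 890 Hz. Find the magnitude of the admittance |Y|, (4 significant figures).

ω = 2πf = 5592 rad/s
X_L = ωL = 227.6 Ω
X_C = 1/(ωC) = 851.6 Ω
Parallel: admittances add. Y = 1/(jωL) + jωC
Y = (0 − j0.003219) S
|Y| = 0.003219 S → |Z| = 1/|Y| = 310.6 Ω, ∠Z = −∠Y = 90.00°

3.219 mS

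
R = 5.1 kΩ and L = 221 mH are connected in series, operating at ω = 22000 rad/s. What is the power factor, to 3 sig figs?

X_L = ωL = 4860 Ω
Z = 5100 + j4860 Ω
|Z| = √(5100² + 4860²) = 7050 Ω
∠Z = arctan(4860/5100) = 43.6°
cos φ = cos(43.6°) = 0.724

0.724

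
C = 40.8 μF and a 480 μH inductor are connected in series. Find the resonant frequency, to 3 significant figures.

1.14 kHz

ω₀ = 1/√(LC) = 1/√(0.00048 × 4.08e-05) = 7146 rad/s
f₀ = ω₀/(2π) = 1.14 kHz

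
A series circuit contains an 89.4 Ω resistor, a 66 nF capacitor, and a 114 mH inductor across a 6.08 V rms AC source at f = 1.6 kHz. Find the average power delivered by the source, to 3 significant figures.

ω = 2πf = 10050 rad/s
X_L = ωL = 1150 Ω
X_C = 1/(ωC) = 1510 Ω
Net reactance X = X_L − X_C = -361 Ω
Z = 89.4 − j361 Ω
|Z| = √(89.4² + 361²) = 372 Ω
∠Z = arctan(-361/89.4) = -76.1°
I = V/|Z| = 16.3 mA
P = VI cos φ = 6.08 × 0.0163 × cos(-76.1°) = 23.9 mW

23.9 mW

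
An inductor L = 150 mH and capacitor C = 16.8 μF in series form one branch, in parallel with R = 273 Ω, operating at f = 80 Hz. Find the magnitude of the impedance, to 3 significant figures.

ω = 2πf = 502.7 rad/s
X_L = ωL = 75.4 Ω
X_C = 1/(ωC) = 118 Ω
Branch 1: Z₁ = R = 273 Ω
Branch 2 (series LC): Z₂ = j(X_L − X_C) = −j43.0 Ω
Parallel: Z = Z₁Z₂/(Z₁+Z₂), |Z| = 42.5 Ω, ∠Z = -81.0°

42.5 Ω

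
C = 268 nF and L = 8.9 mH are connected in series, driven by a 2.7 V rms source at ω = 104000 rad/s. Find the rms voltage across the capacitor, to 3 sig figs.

0.109 V

X_L = ωL = 926 Ω
X_C = 1/(ωC) = 35.9 Ω
Net reactance X = X_L − X_C = 890 Ω
Z = j890 Ω
|Z| = √(0² + 890²) = 890 Ω
I = V/|Z| = 3.03 mA
V_C = I·|Z_C| = 0.00303 × 35.9 = 0.109 V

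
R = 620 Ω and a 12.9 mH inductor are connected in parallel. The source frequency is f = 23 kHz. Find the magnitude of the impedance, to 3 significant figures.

ω = 2πf = 144500 rad/s
X_L = ωL = 1860 Ω
Parallel: admittances add. Y = 1/R + 1/(jωL)
Y = (0.00161 − j0.000536) S
|Y| = 0.00170 S → |Z| = 1/|Y| = 588 Ω, ∠Z = −∠Y = 18.4°

588 Ω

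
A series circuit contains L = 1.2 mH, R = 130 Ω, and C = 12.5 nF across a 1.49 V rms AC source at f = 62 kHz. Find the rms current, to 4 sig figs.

5.093 mA

ω = 2πf = 389600 rad/s
X_L = ωL = 467.5 Ω
X_C = 1/(ωC) = 205.4 Ω
Net reactance X = X_L − X_C = 262.1 Ω
Z = 130.0 + j262.1 Ω
|Z| = √(130.0² + 262.1²) = 292.6 Ω
I = V/|Z| = 1.49/292.6 = 5.093 mA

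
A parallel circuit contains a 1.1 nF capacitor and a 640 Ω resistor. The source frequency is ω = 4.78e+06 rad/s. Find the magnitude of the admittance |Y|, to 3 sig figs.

5.49 mS

X_C = 1/(ωC) = 190 Ω
Parallel: admittances add. Y = 1/R + jωC
Y = (0.00156 + j0.00526) S
|Y| = 0.00549 S → |Z| = 1/|Y| = 182 Ω, ∠Z = −∠Y = -73.4°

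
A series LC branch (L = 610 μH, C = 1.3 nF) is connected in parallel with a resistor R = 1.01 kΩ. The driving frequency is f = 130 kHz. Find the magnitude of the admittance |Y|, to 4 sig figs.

2.463 mS

ω = 2πf = 816800 rad/s
X_L = ωL = 498.3 Ω
X_C = 1/(ωC) = 941.7 Ω
Branch 1: Z₁ = R = 1010 Ω
Branch 2 (series LC): Z₂ = j(X_L − X_C) = −j443.5 Ω
Parallel: Z = Z₁Z₂/(Z₁+Z₂), |Z| = 406.1 Ω, ∠Z = -66.29°
|Y| = 1/|Z| = 2.463 mS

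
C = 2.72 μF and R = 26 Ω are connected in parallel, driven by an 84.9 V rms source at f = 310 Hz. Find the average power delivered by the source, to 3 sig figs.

277 W

ω = 2πf = 1948 rad/s
X_C = 1/(ωC) = 189 Ω
Parallel: admittances add. Y = 1/R + jωC
Y = (0.0385 + j0.00530) S
|Y| = 0.0388 S → |Z| = 1/|Y| = 25.8 Ω, ∠Z = −∠Y = -7.84°
I = V/|Z| = 3.30 A
P = VI cos φ = 84.9 × 3.30 × cos(-7.84°) = 277 W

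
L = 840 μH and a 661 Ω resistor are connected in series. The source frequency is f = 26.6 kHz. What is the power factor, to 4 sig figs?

0.9782

ω = 2πf = 167100 rad/s
X_L = ωL = 140.4 Ω
Z = 661.0 + j140.4 Ω
|Z| = √(661.0² + 140.4²) = 675.7 Ω
∠Z = arctan(140.4/661.0) = 11.99°
cos φ = cos(11.99°) = 0.9782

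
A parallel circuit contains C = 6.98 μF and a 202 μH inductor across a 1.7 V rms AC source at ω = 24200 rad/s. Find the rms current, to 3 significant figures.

60.6 mA

X_L = ωL = 4.89 Ω
X_C = 1/(ωC) = 5.92 Ω
Parallel: admittances add. Y = 1/(jωL) + jωC
Y = (0 − j0.0356) S
|Y| = 0.0356 S → |Z| = 1/|Y| = 28.1 Ω, ∠Z = −∠Y = 90.0°
I = V/|Z| = 1.7/28.1 = 60.6 mA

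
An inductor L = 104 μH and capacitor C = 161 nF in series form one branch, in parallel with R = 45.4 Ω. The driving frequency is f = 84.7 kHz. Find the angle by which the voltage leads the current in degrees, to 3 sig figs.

ω = 2πf = 532200 rad/s
X_L = ωL = 55.3 Ω
X_C = 1/(ωC) = 11.7 Ω
Branch 1: Z₁ = R = 45.4 Ω
Branch 2 (series LC): Z₂ = j(X_L − X_C) = j43.7 Ω
Parallel: Z = Z₁Z₂/(Z₁+Z₂), |Z| = 31.5 Ω, ∠Z = 46.1°

46.1°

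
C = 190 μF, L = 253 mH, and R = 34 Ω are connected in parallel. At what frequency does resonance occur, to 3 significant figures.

ω₀ = 1/√(LC) = 1/√(0.253 × 0.00019) = 144.2 rad/s
f₀ = ω₀/(2π) = 23.0 Hz

23.0 Hz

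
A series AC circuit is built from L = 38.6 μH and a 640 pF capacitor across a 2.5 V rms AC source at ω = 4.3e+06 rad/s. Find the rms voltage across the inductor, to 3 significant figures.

X_L = ωL = 166 Ω
X_C = 1/(ωC) = 363 Ω
Net reactance X = X_L − X_C = -197 Ω
Z = − j197 Ω
|Z| = √(0² + 197²) = 197 Ω
I = V/|Z| = 12.7 mA
V_L = I·|Z_L| = 0.0127 × 166 = 2.10 V

2.10 V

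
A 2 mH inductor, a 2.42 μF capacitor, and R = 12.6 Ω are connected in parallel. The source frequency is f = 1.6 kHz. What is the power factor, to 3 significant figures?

ω = 2πf = 10050 rad/s
X_L = ωL = 20.1 Ω
X_C = 1/(ωC) = 41.1 Ω
Parallel: admittances add. Y = 1/R + 1/(jωL) + jωC
Y = (0.0794 − j0.0254) S
|Y| = 0.0833 S → |Z| = 1/|Y| = 12.0 Ω, ∠Z = −∠Y = 17.8°
cos φ = cos(17.8°) = 0.952

0.952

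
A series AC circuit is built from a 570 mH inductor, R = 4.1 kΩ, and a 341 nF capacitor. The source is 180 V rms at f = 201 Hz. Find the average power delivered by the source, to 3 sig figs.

ω = 2πf = 1263 rad/s
X_L = ωL = 720 Ω
X_C = 1/(ωC) = 2320 Ω
Net reactance X = X_L − X_C = -1600 Ω
Z = 4100 − j1600 Ω
|Z| = √(4100² + 1600²) = 4400 Ω
∠Z = arctan(-1600/4100) = -21.3°
I = V/|Z| = 40.9 mA
P = VI cos φ = 180 × 0.0409 × cos(-21.3°) = 6.86 W

6.86 W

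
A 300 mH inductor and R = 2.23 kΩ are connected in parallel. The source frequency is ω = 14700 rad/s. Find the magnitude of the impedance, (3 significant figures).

X_L = ωL = 4410 Ω
Parallel: admittances add. Y = 1/R + 1/(jωL)
Y = (0.000448 − j0.000227) S
|Y| = 0.000503 S → |Z| = 1/|Y| = 1990 Ω, ∠Z = −∠Y = 26.8°

1990 Ω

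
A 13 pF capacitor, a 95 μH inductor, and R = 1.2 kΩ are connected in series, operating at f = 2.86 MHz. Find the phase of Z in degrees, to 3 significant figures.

ω = 2πf = 1.797e+07 rad/s
X_L = ωL = 1710 Ω
X_C = 1/(ωC) = 4280 Ω
Net reactance X = X_L − X_C = -2570 Ω
Z = 1200 − j2570 Ω
|Z| = √(1200² + 2570²) = 2840 Ω
∠Z = arctan(-2570/1200) = -65.0°

-65.0°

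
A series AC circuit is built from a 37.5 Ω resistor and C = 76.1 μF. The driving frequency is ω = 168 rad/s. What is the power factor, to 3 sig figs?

0.432

X_C = 1/(ωC) = 78.2 Ω
Z = 37.5 − j78.2 Ω
|Z| = √(37.5² + 78.2²) = 86.7 Ω
∠Z = arctan(-78.2/37.5) = -64.4°
cos φ = cos(-64.4°) = 0.432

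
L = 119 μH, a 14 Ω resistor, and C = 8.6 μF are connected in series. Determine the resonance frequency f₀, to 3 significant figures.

ω₀ = 1/√(LC) = 1/√(0.000119 × 8.6e-06) = 31260 rad/s
f₀ = ω₀/(2π) = 4.98 kHz

4.98 kHz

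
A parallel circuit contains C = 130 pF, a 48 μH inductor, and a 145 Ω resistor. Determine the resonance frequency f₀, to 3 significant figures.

2.01 MHz

ω₀ = 1/√(LC) = 1/√(4.8e-05 × 1.3e-10) = 1.266e+07 rad/s
f₀ = ω₀/(2π) = 2.01 MHz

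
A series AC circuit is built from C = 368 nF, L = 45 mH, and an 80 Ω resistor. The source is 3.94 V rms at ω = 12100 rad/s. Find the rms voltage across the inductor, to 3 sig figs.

6.51 V

X_L = ωL = 544 Ω
X_C = 1/(ωC) = 225 Ω
Net reactance X = X_L − X_C = 320 Ω
Z = 80.0 + j320 Ω
|Z| = √(80.0² + 320²) = 330 Ω
I = V/|Z| = 11.9 mA
V_L = I·|Z_L| = 0.0119 × 544 = 6.51 V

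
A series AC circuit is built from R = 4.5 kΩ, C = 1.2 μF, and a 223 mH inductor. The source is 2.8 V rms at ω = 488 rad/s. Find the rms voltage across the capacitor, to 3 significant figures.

1.00 V

X_L = ωL = 109 Ω
X_C = 1/(ωC) = 1710 Ω
Net reactance X = X_L − X_C = -1600 Ω
Z = 4500 − j1600 Ω
|Z| = √(4500² + 1600²) = 4780 Ω
I = V/|Z| = 586 μA
V_C = I·|Z_C| = 0.000586 × 1710 = 1.00 V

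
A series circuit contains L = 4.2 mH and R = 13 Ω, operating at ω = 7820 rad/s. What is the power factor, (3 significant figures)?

X_L = ωL = 32.8 Ω
Z = 13.0 + j32.8 Ω
|Z| = √(13.0² + 32.8²) = 35.3 Ω
∠Z = arctan(32.8/13.0) = 68.4°
cos φ = cos(68.4°) = 0.368

0.368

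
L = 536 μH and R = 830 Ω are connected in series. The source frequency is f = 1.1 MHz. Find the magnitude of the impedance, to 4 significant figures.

ω = 2πf = 6.912e+06 rad/s
X_L = ωL = 3705 Ω
Z = 830.0 + j3705 Ω
|Z| = √(830.0² + 3705²) = 3796 Ω

3796 Ω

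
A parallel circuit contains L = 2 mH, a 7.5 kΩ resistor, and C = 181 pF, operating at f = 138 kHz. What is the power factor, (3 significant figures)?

0.303

ω = 2πf = 867100 rad/s
X_L = ωL = 1730 Ω
X_C = 1/(ωC) = 6370 Ω
Parallel: admittances add. Y = 1/R + 1/(jωL) + jωC
Y = (0.000133 − j0.000420) S
|Y| = 0.000440 S → |Z| = 1/|Y| = 2270 Ω, ∠Z = −∠Y = 72.4°
cos φ = cos(72.4°) = 0.303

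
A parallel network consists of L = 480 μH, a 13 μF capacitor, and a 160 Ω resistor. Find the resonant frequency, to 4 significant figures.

ω₀ = 1/√(LC) = 1/√(0.00048 × 1.3e-05) = 12660 rad/s
f₀ = ω₀/(2π) = 2.015 kHz

2.015 kHz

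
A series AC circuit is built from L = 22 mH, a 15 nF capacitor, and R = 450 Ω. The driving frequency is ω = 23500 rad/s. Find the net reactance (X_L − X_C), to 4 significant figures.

-2320 Ω

X_L = ωL = 517.0 Ω
X_C = 1/(ωC) = 2837 Ω
X = 517.0 − 2837 = -2320 Ω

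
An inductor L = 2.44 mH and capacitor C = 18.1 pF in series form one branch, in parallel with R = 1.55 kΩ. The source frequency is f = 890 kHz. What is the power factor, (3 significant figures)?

ω = 2πf = 5.592e+06 rad/s
X_L = ωL = 13600 Ω
X_C = 1/(ωC) = 9880 Ω
Branch 1: Z₁ = R = 1550 Ω
Branch 2 (series LC): Z₂ = j(X_L − X_C) = j3760 Ω
Parallel: Z = Z₁Z₂/(Z₁+Z₂), |Z| = 1430 Ω, ∠Z = 22.4°
cos φ = cos(22.4°) = 0.925

0.925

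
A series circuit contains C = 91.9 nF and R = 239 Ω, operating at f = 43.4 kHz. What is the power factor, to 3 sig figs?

0.986

ω = 2πf = 272700 rad/s
X_C = 1/(ωC) = 39.9 Ω
Z = 239 − j39.9 Ω
|Z| = √(239² + 39.9²) = 242 Ω
∠Z = arctan(-39.9/239) = -9.48°
cos φ = cos(-9.48°) = 0.986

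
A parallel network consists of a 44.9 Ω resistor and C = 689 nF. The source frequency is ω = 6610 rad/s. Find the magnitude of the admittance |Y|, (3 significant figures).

X_C = 1/(ωC) = 220 Ω
Parallel: admittances add. Y = 1/R + jωC
Y = (0.0223 + j0.00455) S
|Y| = 0.0227 S → |Z| = 1/|Y| = 44.0 Ω, ∠Z = −∠Y = -11.6°

22.7 mS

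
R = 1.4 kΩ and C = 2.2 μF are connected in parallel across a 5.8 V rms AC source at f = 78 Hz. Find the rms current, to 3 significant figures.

ω = 2πf = 490.1 rad/s
X_C = 1/(ωC) = 927 Ω
Parallel: admittances add. Y = 1/R + jωC
Y = (0.000714 + j0.00108) S
|Y| = 0.00129 S → |Z| = 1/|Y| = 773 Ω, ∠Z = −∠Y = -56.5°
I = V/|Z| = 5.8/773 = 7.50 mA

7.50 mA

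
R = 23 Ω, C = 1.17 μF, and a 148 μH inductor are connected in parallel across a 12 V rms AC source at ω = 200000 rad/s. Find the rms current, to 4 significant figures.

X_L = ωL = 29.60 Ω
X_C = 1/(ωC) = 4.274 Ω
Parallel: admittances add. Y = 1/R + 1/(jωL) + jωC
Y = (0.04348 + j0.2002) S
|Y| = 0.2049 S → |Z| = 1/|Y| = 4.881 Ω, ∠Z = −∠Y = -77.75°
I = V/|Z| = 12/4.881 = 2.459 A

2.459 A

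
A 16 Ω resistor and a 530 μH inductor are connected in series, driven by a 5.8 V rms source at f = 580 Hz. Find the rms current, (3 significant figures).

ω = 2πf = 3644 rad/s
X_L = ωL = 1.93 Ω
Z = 16.0 + j1.93 Ω
|Z| = √(16.0² + 1.93²) = 16.1 Ω
I = V/|Z| = 5.8/16.1 = 360 mA

360 mA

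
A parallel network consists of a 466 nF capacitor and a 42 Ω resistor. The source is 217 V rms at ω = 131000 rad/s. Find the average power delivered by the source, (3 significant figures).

X_C = 1/(ωC) = 16.4 Ω
Parallel: admittances add. Y = 1/R + jωC
Y = (0.0238 + j0.0610) S
|Y| = 0.0655 S → |Z| = 1/|Y| = 15.3 Ω, ∠Z = −∠Y = -68.7°
I = V/|Z| = 14.2 A
P = VI cos φ = 217 × 14.2 × cos(-68.7°) = 1.12 kW

1.12 kW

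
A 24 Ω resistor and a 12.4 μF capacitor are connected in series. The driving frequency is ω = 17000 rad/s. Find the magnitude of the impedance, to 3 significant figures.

X_C = 1/(ωC) = 4.74 Ω
Z = 24.0 − j4.74 Ω
|Z| = √(24.0² + 4.74²) = 24.5 Ω

24.5 Ω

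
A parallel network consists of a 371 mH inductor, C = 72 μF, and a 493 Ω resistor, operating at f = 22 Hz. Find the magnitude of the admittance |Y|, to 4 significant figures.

9.760 mS

ω = 2πf = 138.2 rad/s
X_L = ωL = 51.28 Ω
X_C = 1/(ωC) = 100.5 Ω
Parallel: admittances add. Y = 1/R + 1/(jωL) + jωC
Y = (0.002028 − j0.009547) S
|Y| = 0.009760 S → |Z| = 1/|Y| = 102.5 Ω, ∠Z = −∠Y = 78.00°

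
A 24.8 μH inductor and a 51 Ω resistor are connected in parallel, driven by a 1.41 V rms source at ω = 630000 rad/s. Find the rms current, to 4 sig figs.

X_L = ωL = 15.62 Ω
Parallel: admittances add. Y = 1/R + 1/(jωL)
Y = (0.01961 − j0.06400) S
|Y| = 0.06694 S → |Z| = 1/|Y| = 14.94 Ω, ∠Z = −∠Y = 72.97°
I = V/|Z| = 1.41/14.94 = 94.39 mA

94.39 mA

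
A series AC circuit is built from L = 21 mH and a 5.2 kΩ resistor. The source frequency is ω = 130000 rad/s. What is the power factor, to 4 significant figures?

0.8854

X_L = ωL = 2730 Ω
Z = 5200 + j2730 Ω
|Z| = √(5200² + 2730²) = 5873 Ω
∠Z = arctan(2730/5200) = 27.70°
cos φ = cos(27.70°) = 0.8854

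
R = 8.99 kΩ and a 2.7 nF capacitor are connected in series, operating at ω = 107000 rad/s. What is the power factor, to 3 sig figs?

X_C = 1/(ωC) = 3460 Ω
Z = 8990 − j3460 Ω
|Z| = √(8990² + 3460²) = 9630 Ω
∠Z = arctan(-3460/8990) = -21.1°
cos φ = cos(-21.1°) = 0.933

0.933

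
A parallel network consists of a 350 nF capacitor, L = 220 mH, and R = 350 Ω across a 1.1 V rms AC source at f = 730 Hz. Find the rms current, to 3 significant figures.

3.21 mA

ω = 2πf = 4587 rad/s
X_L = ωL = 1010 Ω
X_C = 1/(ωC) = 623 Ω
Parallel: admittances add. Y = 1/R + 1/(jωL) + jωC
Y = (0.00286 + j0.000614) S
|Y| = 0.00292 S → |Z| = 1/|Y| = 342 Ω, ∠Z = −∠Y = -12.1°
I = V/|Z| = 1.1/342 = 3.21 mA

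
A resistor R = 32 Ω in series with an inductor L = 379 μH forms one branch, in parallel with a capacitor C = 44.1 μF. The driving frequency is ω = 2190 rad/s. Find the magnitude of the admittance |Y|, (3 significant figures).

101 mS

X_L = ωL = 0.830 Ω
X_C = 1/(ωC) = 10.4 Ω
Branch 1 (R+jX_L): Z₁ = 32.0 + j0.830 Ω, |Z₁| = 32.0 Ω
Branch 2 (−jX_C): Z₂ = −j10.4 Ω
Parallel: Z = Z₁Z₂/(Z₁+Z₂), |Z| = 9.93 Ω, ∠Z = -71.9°
|Y| = 1/|Z| = 101 mS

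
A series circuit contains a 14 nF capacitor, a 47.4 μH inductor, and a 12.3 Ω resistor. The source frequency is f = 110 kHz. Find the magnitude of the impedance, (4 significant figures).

71.65 Ω

ω = 2πf = 691200 rad/s
X_L = ωL = 32.76 Ω
X_C = 1/(ωC) = 103.3 Ω
Net reactance X = X_L − X_C = -70.59 Ω
Z = 12.30 − j70.59 Ω
|Z| = √(12.30² + 70.59²) = 71.65 Ω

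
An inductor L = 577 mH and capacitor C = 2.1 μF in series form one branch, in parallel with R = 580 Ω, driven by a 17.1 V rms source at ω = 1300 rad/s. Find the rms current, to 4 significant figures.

53.43 mA

X_L = ωL = 750.1 Ω
X_C = 1/(ωC) = 366.3 Ω
Branch 1: Z₁ = R = 580.0 Ω
Branch 2 (series LC): Z₂ = j(X_L − X_C) = j383.8 Ω
Parallel: Z = Z₁Z₂/(Z₁+Z₂), |Z| = 320.1 Ω, ∠Z = 56.51°
I = V/|Z| = 17.1/320.1 = 53.43 mA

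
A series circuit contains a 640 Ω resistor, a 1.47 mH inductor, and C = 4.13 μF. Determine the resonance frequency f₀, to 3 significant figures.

2.04 kHz

ω₀ = 1/√(LC) = 1/√(0.00147 × 4.13e-06) = 12830 rad/s
f₀ = ω₀/(2π) = 2.04 kHz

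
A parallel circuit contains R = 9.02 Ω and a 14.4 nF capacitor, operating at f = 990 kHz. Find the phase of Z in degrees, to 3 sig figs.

ω = 2πf = 6.22e+06 rad/s
X_C = 1/(ωC) = 11.2 Ω
Parallel: admittances add. Y = 1/R + jωC
Y = (0.111 + j0.0896) S
|Y| = 0.143 S → |Z| = 1/|Y| = 7.02 Ω, ∠Z = −∠Y = -38.9°

-38.9°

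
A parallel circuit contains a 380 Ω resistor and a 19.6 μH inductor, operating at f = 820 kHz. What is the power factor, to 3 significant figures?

ω = 2πf = 5.152e+06 rad/s
X_L = ωL = 101 Ω
Parallel: admittances add. Y = 1/R + 1/(jωL)
Y = (0.00263 − j0.00990) S
|Y| = 0.0102 S → |Z| = 1/|Y| = 97.6 Ω, ∠Z = −∠Y = 75.1°
cos φ = cos(75.1°) = 0.257

0.257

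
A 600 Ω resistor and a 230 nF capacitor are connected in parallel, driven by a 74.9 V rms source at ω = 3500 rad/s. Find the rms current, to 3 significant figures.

X_C = 1/(ωC) = 1240 Ω
Parallel: admittances add. Y = 1/R + jωC
Y = (0.00167 + j0.000805) S
|Y| = 0.00185 S → |Z| = 1/|Y| = 540 Ω, ∠Z = −∠Y = -25.8°
I = V/|Z| = 74.9/540 = 139 mA

139 mA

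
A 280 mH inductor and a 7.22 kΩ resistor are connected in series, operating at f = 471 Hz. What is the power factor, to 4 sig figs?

ω = 2πf = 2959 rad/s
X_L = ωL = 828.6 Ω
Z = 7220 + j828.6 Ω
|Z| = √(7220² + 828.6²) = 7267 Ω
∠Z = arctan(828.6/7220) = 6.547°
cos φ = cos(6.547°) = 0.9935

0.9935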